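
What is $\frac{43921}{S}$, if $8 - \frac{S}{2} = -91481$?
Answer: $\frac{43921}{182978} \approx 0.24003$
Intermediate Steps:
$S = 182978$ ($S = 16 - -182962 = 16 + 182962 = 182978$)
$\frac{43921}{S} = \frac{43921}{182978}$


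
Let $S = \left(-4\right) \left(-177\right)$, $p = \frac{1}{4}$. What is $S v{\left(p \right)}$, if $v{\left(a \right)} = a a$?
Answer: $\frac{177}{4} \approx 44.25$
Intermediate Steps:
$p = \frac{1}{4} \approx 0.25$
$v{\left(a \right)} = a^{2}$
$S = 708$
$S v{\left(p \right)} = \frac{708}{16} = 708 \cdot \frac{1}{16} = \frac{177}{4}$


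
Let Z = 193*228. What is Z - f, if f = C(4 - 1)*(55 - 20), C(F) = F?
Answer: 43899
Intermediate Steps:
Z = 44004
f = 105 (f = (4 - 1)*(55 - 20) = 3*35 = 105)
Z - f = 44004 - 1*105 = 44004 - 105 = 43899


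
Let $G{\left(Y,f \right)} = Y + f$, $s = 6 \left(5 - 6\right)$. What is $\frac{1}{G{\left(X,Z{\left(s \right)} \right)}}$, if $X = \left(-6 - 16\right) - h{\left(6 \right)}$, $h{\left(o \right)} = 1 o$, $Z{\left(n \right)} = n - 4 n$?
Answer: $- \frac{1}{10} \approx -0.1$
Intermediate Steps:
$s = -6$ ($s = 6 \left(5 - 6\right) = 6 \left(-1\right) = -6$)
$Z{\left(n \right)} = - 3 n$
$h{\left(o \right)} = o$
$X = -28$ ($X = \left(-6 - 16\right) - 6 = -22 - 6 = -28$)
$\frac{1}{G{\left(X,Z{\left(s \right)} \right)}} = \frac{1}{-28 - -18} = \frac{1}{-28 + 18} = \frac{1}{-10} = - \frac{1}{10}$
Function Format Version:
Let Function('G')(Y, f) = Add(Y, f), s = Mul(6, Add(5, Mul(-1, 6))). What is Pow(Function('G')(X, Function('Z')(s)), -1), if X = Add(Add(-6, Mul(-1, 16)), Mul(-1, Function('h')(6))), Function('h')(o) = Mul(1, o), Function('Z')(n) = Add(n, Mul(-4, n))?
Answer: Rational(-1, 10) ≈ -0.10000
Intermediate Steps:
s = -6 (s = Mul(6, Add(5, -6)) = Mul(6, -1) = -6)
Function('Z')(n) = Mul(-3, n)
Function('h')(o) = o
X = -28 (X = Add(Add(-6, Mul(-1, 16)), Mul(-1, 6)) = Add(Add(-6, -16), -6) = Add(-22, -6) = -28)
Pow(Function('G')(X, Function('Z')(s)), -1) = Pow(Add(-28, Mul(-3, -6)), -1) = Pow(Add(-28, 18), -1) = Pow(-10, -1) = Rational(-1, 10)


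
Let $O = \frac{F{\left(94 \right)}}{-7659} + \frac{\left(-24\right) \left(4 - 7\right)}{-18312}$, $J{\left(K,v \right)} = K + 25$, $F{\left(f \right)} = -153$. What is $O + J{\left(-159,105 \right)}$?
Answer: $- \frac{86997524}{649313} \approx -133.98$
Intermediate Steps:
$J{\left(K,v \right)} = 25 + K$
$O = \frac{10418}{649313}$ ($O = - \frac{153}{-7659} + \frac{\left(-24\right) \left(4 - 7\right)}{-18312} = \left(-153\right) \left(- \frac{1}{7659}\right) + \left(-24\right) \left(-3\right) \left(- \frac{1}{18312}\right) = \frac{17}{851} + 72 \left(- \frac{1}{18312}\right) = \frac{17}{851} - \frac{3}{763} = \frac{10418}{649313} \approx 0.016045$)
$O + J{\left(-159,105 \right)} = \frac{10418}{649313} + \left(25 - 159\right) = \frac{10418}{649313} - 134 = - \frac{86997524}{649313}$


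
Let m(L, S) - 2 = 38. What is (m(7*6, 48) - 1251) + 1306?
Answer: 95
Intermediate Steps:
m(L, S) = 40 (m(L, S) = 2 + 38 = 40)
(m(7*6, 48) - 1251) + 1306 = (40 - 1251) + 1306 = -1211 + 1306 = 95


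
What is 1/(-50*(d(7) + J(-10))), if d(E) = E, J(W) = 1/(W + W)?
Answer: -2/695 ≈ -0.0028777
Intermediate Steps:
J(W) = 1/(2*W)
1/(-50*(d(7) + J(-10))) = 1/(-50*(7 + (½)/(-10))) = 1/(-50*(7 + (½)*(-⅒))) = 1/(-50*(7 - 1/20)) = 1/(-50*139/20) = 1/(-695/2) = -2/695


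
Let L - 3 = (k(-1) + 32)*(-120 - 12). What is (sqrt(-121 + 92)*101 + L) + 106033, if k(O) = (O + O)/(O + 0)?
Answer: 101548 + 101*I*sqrt(29) ≈ 1.0155e+5 + 543.9*I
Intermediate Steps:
k(O) = 2 (k(O) = (2*O)/O = 2)
L = -4485 (L = 3 + (2 + 32)*(-120 - 12) = 3 + 34*(-132) = 3 - 4488 = -4485)
(sqrt(-121 + 92)*101 + L) + 106033 = (sqrt(-121 + 92)*101 - 4485) + 106033 = (sqrt(-29)*101 - 4485) + 106033 = ((I*sqrt(29))*101 - 4485) + 106033 = (101*I*sqrt(29) - 4485) + 106033 = (-4485 + 101*I*sqrt(29)) + 106033 = 101548 + 101*I*sqrt(29)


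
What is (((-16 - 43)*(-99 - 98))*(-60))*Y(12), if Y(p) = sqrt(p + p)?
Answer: -1394760*sqrt(6) ≈ -3.4165e+6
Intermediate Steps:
Y(p) = sqrt(2)*sqrt(p) (Y(p) = sqrt(2*p) = sqrt(2)*sqrt(p))
(((-16 - 43)*(-99 - 98))*(-60))*Y(12) = (((-16 - 43)*(-99 - 98))*(-60))*(sqrt(2)*sqrt(12)) = (-59*(-197)*(-60))*(sqrt(2)*(2*sqrt(3))) = (11623*(-60))*(2*sqrt(6)) = -1394760*sqrt(6)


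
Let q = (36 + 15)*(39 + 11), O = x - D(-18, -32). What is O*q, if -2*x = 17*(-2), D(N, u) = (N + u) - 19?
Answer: 219300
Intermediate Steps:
D(N, u) = -19 + N + u
x = 17 (x = -17*(-2)/2 = -1/2*(-34) = 17)
O = 86 (O = 17 - (-19 - 18 - 32) = 17 - 1*(-69) = 17 + 69 = 86)
q = 2550 (q = 51*50 = 2550)
O*q = 86*2550 = 219300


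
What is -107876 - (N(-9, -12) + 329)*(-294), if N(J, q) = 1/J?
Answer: -33548/3 ≈ -11183.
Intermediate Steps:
-107876 - (N(-9, -12) + 329)*(-294) = -107876 - (1/(-9) + 329)*(-294) = -107876 - (-1/9 + 329)*(-294) = -107876 - 2960*(-294)/9 = -107876 - 1*(-290080/3) = -107876 + 290080/3 = -33548/3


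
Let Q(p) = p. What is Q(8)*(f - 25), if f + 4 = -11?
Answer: -320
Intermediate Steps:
f = -15 (f = -4 - 11 = -15)
Q(8)*(f - 25) = 8*(-15 - 25) = 8*(-40) = -320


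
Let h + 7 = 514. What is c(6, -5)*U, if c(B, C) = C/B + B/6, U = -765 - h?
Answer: -212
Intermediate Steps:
h = 507 (h = -7 + 514 = 507)
U = -1272 (U = -765 - 1*507 = -765 - 507 = -1272)
c(B, C) = B/6 + C/B (c(B, C) = C/B + B*(⅙) = C/B + B/6 = B/6 + C/B)
c(6, -5)*U = ((⅙)*6 - 5/6)*(-1272) = (1 - 5*⅙)*(-1272) = (1 - ⅚)*(-1272) = (⅙)*(-1272) = -212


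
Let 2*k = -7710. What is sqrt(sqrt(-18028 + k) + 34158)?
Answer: sqrt(34158 + I*sqrt(21883)) ≈ 184.82 + 0.4002*I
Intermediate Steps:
k = -3855 (k = (1/2)*(-7710) = -3855)
sqrt(sqrt(-18028 + k) + 34158) = sqrt(sqrt(-18028 - 3855) + 34158) = sqrt(sqrt(-21883) + 34158) = sqrt(I*sqrt(21883) + 34158) = sqrt(34158 + I*sqrt(21883))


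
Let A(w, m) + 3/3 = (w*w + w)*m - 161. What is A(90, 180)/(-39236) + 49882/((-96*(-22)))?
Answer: -144499763/10358304 ≈ -13.950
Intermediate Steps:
A(w, m) = -162 + m*(w + w²) (A(w, m) = -1 + ((w*w + w)*m - 161) = -1 + ((w² + w)*m - 161) = -1 + ((w + w²)*m - 161) = -1 + (m*(w + w²) - 161) = -1 + (-161 + m*(w + w²)) = -162 + m*(w + w²))
A(90, 180)/(-39236) + 49882/((-96*(-22))) = (-162 + 180*90 + 180*90²)/(-39236) + 49882/((-96*(-22))) = (-162 + 16200 + 180*8100)*(-1/39236) + 49882/2112 = (-162 + 16200 + 1458000)*(-1/39236) + 49882*(1/2112) = 1474038*(-1/39236) + 24941/1056 = -737019/19618 + 24941/1056 = -144499763/10358304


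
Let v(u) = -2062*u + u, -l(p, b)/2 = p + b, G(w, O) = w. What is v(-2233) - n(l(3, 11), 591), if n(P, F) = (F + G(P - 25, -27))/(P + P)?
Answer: 128862233/28 ≈ 4.6022e+6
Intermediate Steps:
l(p, b) = -2*b - 2*p (l(p, b) = -2*(p + b) = -2*(b + p) = -2*b - 2*p)
n(P, F) = (-25 + F + P)/(2*P) (n(P, F) = (F + (P - 25))/(P + P) = (F + (-25 + P))/((2*P)) = (-25 + F + P)*(1/(2*P)) = (-25 + F + P)/(2*P))
v(u) = -2061*u
v(-2233) - n(l(3, 11), 591) = -2061*(-2233) - (-25 + 591 + (-2*11 - 2*3))/(2*(-2*11 - 2*3)) = 4602213 - (-25 + 591 + (-22 - 6))/(2*(-22 - 6)) = 4602213 - (-25 + 591 - 28)/(2*(-28)) = 4602213 - (-1)*538/(2*28) = 4602213 - 1*(-269/28) = 4602213 + 269/28 = 128862233/28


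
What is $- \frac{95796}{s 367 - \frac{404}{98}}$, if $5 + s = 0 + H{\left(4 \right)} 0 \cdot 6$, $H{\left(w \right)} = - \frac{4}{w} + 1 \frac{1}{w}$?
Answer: $\frac{521556}{10013} \approx 52.088$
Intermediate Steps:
$H{\left(w \right)} = - \frac{3}{w}$ ($H{\left(w \right)} = - \frac{4}{w} + \frac{1}{w} = - \frac{3}{w}$)
$s = -5$ ($s = -5 + \left(0 + - \frac{3}{4} \cdot 0 \cdot 6\right) = -5 + \left(0 + \left(-3\right) \frac{1}{4} \cdot 0\right) = -5 + \left(0 - 0\right) = -5 + \left(0 + 0\right) = -5 + 0 = -5$)
$- \frac{95796}{s 367 - \frac{404}{98}} = - \frac{95796}{\left(-5\right) 367 - \frac{404}{98}} = - \frac{95796}{-1835 - \frac{202}{49}} = - \frac{95796}{- \frac{90117}{49}} = \left(-95796\right) \left(- \frac{49}{90117}\right) = \frac{521556}{10013}$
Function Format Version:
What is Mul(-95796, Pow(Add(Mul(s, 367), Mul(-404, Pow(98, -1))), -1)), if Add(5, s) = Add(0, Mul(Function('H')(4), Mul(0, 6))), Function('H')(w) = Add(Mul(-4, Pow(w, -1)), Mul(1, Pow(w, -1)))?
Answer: Rational(521556, 10013) ≈ 52.088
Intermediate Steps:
Function('H')(w) = Mul(-3, Pow(w, -1)) (Function('H')(w) = Add(Mul(-4, Pow(w, -1)), Pow(w, -1)) = Mul(-3, Pow(w, -1)))
s = -5 (s = Add(-5, Add(0, Mul(Mul(-3, Pow(4, -1)), Mul(0, 6)))) = Add(-5, Add(0, Mul(Mul(-3, Rational(1, 4)), 0))) = Add(-5, Add(0, Mul(Rational(-3, 4), 0))) = Add(-5, Add(0, 0)) = Add(-5, 0) = -5)
Mul(-95796, Pow(Add(Mul(s, 367), Mul(-404, Pow(98, -1))), -1)) = Mul(-95796, Pow(Add(Mul(-5, 367), Mul(-404, Pow(98, -1))), -1)) = Mul(-95796, Pow(Add(-1835, Mul(-404, Rational(1, 98))), -1)) = Mul(-95796, Pow(Add(-1835, Rational(-202, 49)), -1)) = Mul(-95796, Pow(Rational(-90117, 49), -1)) = Mul(-95796, Rational(-49, 90117)) = Rational(521556, 10013)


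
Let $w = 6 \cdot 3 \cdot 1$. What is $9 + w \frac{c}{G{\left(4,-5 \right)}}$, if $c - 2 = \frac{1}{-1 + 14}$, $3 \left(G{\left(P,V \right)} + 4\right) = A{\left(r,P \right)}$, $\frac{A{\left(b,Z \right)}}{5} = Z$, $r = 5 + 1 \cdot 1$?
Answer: $\frac{1197}{52} \approx 23.019$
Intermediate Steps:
$r = 6$ ($r = 5 + 1 = 6$)
$w = 18$ ($w = 18 \cdot 1 = 18$)
$A{\left(b,Z \right)} = 5 Z$
$G{\left(P,V \right)} = -4 + \frac{5 P}{3}$
$c = \frac{27}{13}$ ($c = 2 + \frac{1}{-1 + 14} = 2 + \frac{1}{13} = \frac{27}{13} \approx 2.0769$)
$9 + w \frac{c}{G{\left(4,-5 \right)}} = 9 + 18 \frac{27}{13 \left(-4 + \frac{5}{3} \cdot 4\right)} = 9 + 18 \frac{27}{13 \left(-4 + \frac{20}{3}\right)} = 9 + 18 \frac{27}{13 \cdot \frac{8}{3}} = 9 + 18 \cdot \frac{27}{13} \cdot \frac{3}{8} = 9 + 18 \cdot \frac{81}{104} = 9 + \frac{729}{52} = \frac{1197}{52}$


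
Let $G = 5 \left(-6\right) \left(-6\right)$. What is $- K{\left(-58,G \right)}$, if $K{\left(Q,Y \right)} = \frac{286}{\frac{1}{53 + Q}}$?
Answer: $1430$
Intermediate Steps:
$G = 180$ ($G = \left(-30\right) \left(-6\right) = 180$)
$K{\left(Q,Y \right)} = 15158 + 286 Q$ ($K{\left(Q,Y \right)} = 286 \left(53 + Q\right) = 15158 + 286 Q$)
$- K{\left(-58,G \right)} = - (15158 + 286 \left(-58\right)) = - (15158 - 16588) = \left(-1\right) \left(-1430\right) = 1430$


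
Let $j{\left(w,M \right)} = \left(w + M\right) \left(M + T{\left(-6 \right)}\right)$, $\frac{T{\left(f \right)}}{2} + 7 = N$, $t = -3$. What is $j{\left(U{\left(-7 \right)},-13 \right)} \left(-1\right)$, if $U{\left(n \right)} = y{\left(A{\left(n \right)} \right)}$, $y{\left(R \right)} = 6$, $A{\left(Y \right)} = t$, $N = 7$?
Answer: $-91$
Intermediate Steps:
$A{\left(Y \right)} = -3$
$T{\left(f \right)} = 0$ ($T{\left(f \right)} = -14 + 2 \cdot 7 = -14 + 14 = 0$)
$U{\left(n \right)} = 6$
$j{\left(w,M \right)} = M \left(M + w\right)$ ($j{\left(w,M \right)} = \left(w + M\right) \left(M + 0\right) = \left(M + w\right) M = M \left(M + w\right)$)
$j{\left(U{\left(-7 \right)},-13 \right)} \left(-1\right) = - 13 \left(-13 + 6\right) \left(-1\right) = \left(-13\right) \left(-7\right) \left(-1\right) = 91 \left(-1\right) = -91$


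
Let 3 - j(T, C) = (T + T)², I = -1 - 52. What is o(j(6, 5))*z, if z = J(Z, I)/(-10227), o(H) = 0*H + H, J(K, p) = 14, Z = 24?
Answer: 94/487 ≈ 0.19302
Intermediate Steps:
I = -53
j(T, C) = 3 - 4*T² (j(T, C) = 3 - (T + T)² = 3 - (2*T)² = 3 - 4*T²)
o(H) = H (o(H) = 0 + H = H)
z = -2/1461 (z = 14/(-10227) = 14*(-1/10227) = -2/1461 ≈ -0.0013689)
o(j(6, 5))*z = (3 - 4*6²)*(-2/1461) = (3 - 4*36)*(-2/1461) = (3 - 144)*(-2/1461) = -141*(-2/1461) = 94/487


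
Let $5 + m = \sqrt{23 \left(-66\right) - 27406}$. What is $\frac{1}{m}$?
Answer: $- \frac{5}{28949} - \frac{2 i \sqrt{7231}}{28949} \approx -0.00017272 - 0.0058748 i$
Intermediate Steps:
$m = -5 + 2 i \sqrt{7231}$ ($m = -5 + \sqrt{23 \left(-66\right) - 27406} = -5 + \sqrt{-1518 - 27406} = -5 + \sqrt{-28924} = -5 + 2 i \sqrt{7231} \approx -5.0 + 170.07 i$)
$\frac{1}{m} = \frac{1}{-5 + 2 i \sqrt{7231}}$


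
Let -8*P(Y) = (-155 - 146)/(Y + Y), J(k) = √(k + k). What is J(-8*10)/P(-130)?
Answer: -8320*I*√10/301 ≈ -87.409*I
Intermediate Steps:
J(k) = √2*√k (J(k) = √(2*k) = √2*√k)
P(Y) = 301/(16*Y) (P(Y) = -(-155 - 146)/(8*(Y + Y)) = -(-301)/(8*(2*Y)) = -(-301)*1/(2*Y)/8 = -(-301)/(16*Y) = 301/(16*Y))
J(-8*10)/P(-130) = (√2*√(-8*10))/(((301/16)/(-130))) = (√2*√(-80))/(((301/16)*(-1/130))) = (√2*(4*I*√5))/(-301/2080) = (4*I*√10)*(-2080/301) = -8320*I*√10/301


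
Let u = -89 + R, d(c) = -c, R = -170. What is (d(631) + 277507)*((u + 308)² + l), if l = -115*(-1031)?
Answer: 33492582216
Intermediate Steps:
l = 118565
u = -259 (u = -89 - 170 = -259)
(d(631) + 277507)*((u + 308)² + l) = (-1*631 + 277507)*((-259 + 308)² + 118565) = (-631 + 277507)*(49² + 118565) = 276876*(2401 + 118565) = 276876*120966 = 33492582216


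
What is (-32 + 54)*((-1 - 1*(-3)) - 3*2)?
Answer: -88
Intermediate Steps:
(-32 + 54)*((-1 - 1*(-3)) - 3*2) = 22*((-1 + 3) - 6) = 22*(2 - 6) = 22*(-4) = -88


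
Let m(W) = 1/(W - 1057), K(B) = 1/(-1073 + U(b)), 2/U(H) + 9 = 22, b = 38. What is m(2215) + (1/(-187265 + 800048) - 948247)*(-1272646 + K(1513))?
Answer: 3981107534676282850838167/3298943017386 ≈ 1.2068e+12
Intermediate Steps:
U(H) = 2/13 (U(H) = 2/(-9 + 22) = 2/13)
K(B) = -13/13947 (K(B) = 1/(-1073 + 2/13) = 1/(-13947/13) = -13/13947)
m(W) = 1/(-1057 + W)
m(2215) + (1/(-187265 + 800048) - 948247)*(-1272646 + K(1513)) = 1/(-1057 + 2215) + (1/(-187265 + 800048) - 948247)*(-1272646 - 13/13947) = 1/1158 + (1/612783 - 948247)*(-17749593775/13947) = 1/1158 - 581069641400/612783*(-17749593775/13947) = 1/1158 + 10313750089834922285000/8546484501 = 3981107534676282850838167/3298943017386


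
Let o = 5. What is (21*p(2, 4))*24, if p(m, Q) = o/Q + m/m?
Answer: 1134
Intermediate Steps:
p(m, Q) = 1 + 5/Q (p(m, Q) = 5/Q + m/m = 5/Q + 1 = 1 + 5/Q)
(21*p(2, 4))*24 = (21*((5 + 4)/4))*24 = (21*((1/4)*9))*24 = (21*(9/4))*24 = (189/4)*24 = 1134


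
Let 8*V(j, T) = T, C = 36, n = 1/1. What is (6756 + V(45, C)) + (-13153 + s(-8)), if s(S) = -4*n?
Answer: -12793/2 ≈ -6396.5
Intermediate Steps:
n = 1
V(j, T) = T/8
s(S) = -4 (s(S) = -4*1 = -4)
(6756 + V(45, C)) + (-13153 + s(-8)) = (6756 + (1/8)*36) + (-13153 - 4) = (6756 + 9/2) - 13157 = 13521/2 - 13157 = -12793/2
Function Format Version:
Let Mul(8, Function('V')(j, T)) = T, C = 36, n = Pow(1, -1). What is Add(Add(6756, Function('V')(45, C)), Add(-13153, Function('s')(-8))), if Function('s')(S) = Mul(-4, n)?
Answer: Rational(-12793, 2) ≈ -6396.5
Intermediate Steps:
n = 1
Function('V')(j, T) = Mul(Rational(1, 8), T)
Function('s')(S) = -4 (Function('s')(S) = Mul(-4, 1) = -4)
Add(Add(6756, Function('V')(45, C)), Add(-13153, Function('s')(-8))) = Add(Add(6756, Mul(Rational(1, 8), 36)), Add(-13153, -4)) = Add(Add(6756, Rational(9, 2)), -13157) = Add(Rational(13521, 2), -13157) = Rational(-12793, 2)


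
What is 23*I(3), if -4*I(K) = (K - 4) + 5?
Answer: -23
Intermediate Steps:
I(K) = -¼ - K/4 (I(K) = -((K - 4) + 5)/4 = -((-4 + K) + 5)/4 = -(1 + K)/4 = -¼ - K/4)
23*I(3) = 23*(-¼ - ¼*3) = 23*(-¼ - ¾) = 23*(-1) = -23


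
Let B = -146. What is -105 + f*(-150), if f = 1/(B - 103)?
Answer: -8665/83 ≈ -104.40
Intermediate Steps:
f = -1/249 (f = 1/(-146 - 103) = 1/(-249) = -1/249 ≈ -0.0040161)
-105 + f*(-150) = -105 - 1/249*(-150) = -105 + 50/83 = -8665/83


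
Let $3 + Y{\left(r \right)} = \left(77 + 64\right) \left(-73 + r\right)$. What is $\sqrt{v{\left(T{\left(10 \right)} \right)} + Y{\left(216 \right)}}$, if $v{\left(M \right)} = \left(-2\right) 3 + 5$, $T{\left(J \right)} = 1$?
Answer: $\sqrt{20159} \approx 141.98$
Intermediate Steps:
$Y{\left(r \right)} = -10296 + 141 r$ ($Y{\left(r \right)} = -3 + \left(77 + 64\right) \left(-73 + r\right) = -3 + 141 \left(-73 + r\right) = -3 + \left(-10293 + 141 r\right) = -10296 + 141 r$)
$v{\left(M \right)} = -1$ ($v{\left(M \right)} = -6 + 5 = -1$)
$\sqrt{v{\left(T{\left(10 \right)} \right)} + Y{\left(216 \right)}} = \sqrt{-1 + \left(-10296 + 141 \cdot 216\right)} = \sqrt{-1 + \left(-10296 + 30456\right)} = \sqrt{-1 + 20160} = \sqrt{20159}$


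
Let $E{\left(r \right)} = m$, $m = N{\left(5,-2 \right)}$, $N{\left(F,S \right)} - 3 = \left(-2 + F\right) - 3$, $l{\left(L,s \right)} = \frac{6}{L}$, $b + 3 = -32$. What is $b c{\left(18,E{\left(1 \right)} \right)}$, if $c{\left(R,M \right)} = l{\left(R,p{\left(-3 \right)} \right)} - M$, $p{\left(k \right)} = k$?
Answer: $\frac{280}{3} \approx 93.333$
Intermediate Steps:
$b = -35$ ($b = -3 - 32 = -35$)
$N{\left(F,S \right)} = -2 + F$ ($N{\left(F,S \right)} = 3 + \left(\left(-2 + F\right) - 3\right) = 3 + \left(-5 + F\right) = -2 + F$)
$m = 3$ ($m = -2 + 5 = 3$)
$E{\left(r \right)} = 3$
$c{\left(R,M \right)} = - M + \frac{6}{R}$ ($c{\left(R,M \right)} = \frac{6}{R} - M = - M + \frac{6}{R}$)
$b c{\left(18,E{\left(1 \right)} \right)} = - 35 \left(\left(-1\right) 3 + \frac{6}{18}\right) = - 35 \left(-3 + 6 \cdot \frac{1}{18}\right) = - 35 \left(-3 + \frac{1}{3}\right) = \left(-35\right) \left(- \frac{8}{3}\right) = \frac{280}{3}$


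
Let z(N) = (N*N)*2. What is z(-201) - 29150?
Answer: 51652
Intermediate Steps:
z(N) = 2*N² (z(N) = N²*2 = 2*N²)
z(-201) - 29150 = 2*(-201)² - 29150 = 2*40401 - 29150 = 80802 - 29150 = 51652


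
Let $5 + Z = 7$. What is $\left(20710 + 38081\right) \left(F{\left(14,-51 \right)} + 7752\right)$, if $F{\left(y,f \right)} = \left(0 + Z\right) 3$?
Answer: $456100578$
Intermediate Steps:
$Z = 2$ ($Z = -5 + 7 = 2$)
$F{\left(y,f \right)} = 6$ ($F{\left(y,f \right)} = \left(0 + 2\right) 3 = 2 \cdot 3 = 6$)
$\left(20710 + 38081\right) \left(F{\left(14,-51 \right)} + 7752\right) = \left(20710 + 38081\right) \left(6 + 7752\right) = 58791 \cdot 7758 = 456100578$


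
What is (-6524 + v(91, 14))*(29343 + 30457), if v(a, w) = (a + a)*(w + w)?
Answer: -85394400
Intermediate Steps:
v(a, w) = 4*a*w (v(a, w) = (2*a)*(2*w) = 4*a*w)
(-6524 + v(91, 14))*(29343 + 30457) = (-6524 + 4*91*14)*(29343 + 30457) = (-6524 + 5096)*59800 = -1428*59800 = -85394400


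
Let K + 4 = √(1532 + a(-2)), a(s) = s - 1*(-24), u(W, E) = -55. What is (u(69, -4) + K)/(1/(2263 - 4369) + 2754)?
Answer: -124254/5799923 + 2106*√1554/5799923 ≈ -0.0071094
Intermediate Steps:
a(s) = 24 + s (a(s) = s + 24 = 24 + s)
K = -4 + √1554 (K = -4 + √(1532 + (24 - 2)) = -4 + √(1532 + 22) = -4 + √1554 ≈ 35.421)
(u(69, -4) + K)/(1/(2263 - 4369) + 2754) = (-55 + (-4 + √1554))/(1/(2263 - 4369) + 2754) = (-59 + √1554)/(1/(-2106) + 2754) = (-59 + √1554)/(-1/2106 + 2754) = (-59 + √1554)/(5799923/2106) = (-59 + √1554)*(2106/5799923) = -124254/5799923 + 2106*√1554/5799923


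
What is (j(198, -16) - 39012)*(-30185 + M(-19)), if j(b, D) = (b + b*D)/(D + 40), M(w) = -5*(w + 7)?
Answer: 4715857875/4 ≈ 1.1790e+9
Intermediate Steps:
M(w) = -35 - 5*w (M(w) = -5*(7 + w) = -35 - 5*w)
j(b, D) = (b + D*b)/(40 + D)
(j(198, -16) - 39012)*(-30185 + M(-19)) = (198*(1 - 16)/(40 - 16) - 39012)*(-30185 + (-35 - 5*(-19))) = (198*(-15)/24 - 39012)*(-30185 + (-35 + 95)) = (198*(1/24)*(-15) - 39012)*(-30185 + 60) = (-495/4 - 39012)*(-30125) = -156543/4*(-30125) = 4715857875/4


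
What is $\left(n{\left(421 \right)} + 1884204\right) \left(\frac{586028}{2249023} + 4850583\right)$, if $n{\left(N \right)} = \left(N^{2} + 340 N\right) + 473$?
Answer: $\frac{24055139388995938346}{2249023} \approx 1.0696 \cdot 10^{13}$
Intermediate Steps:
$n{\left(N \right)} = 473 + N^{2} + 340 N$
$\left(n{\left(421 \right)} + 1884204\right) \left(\frac{586028}{2249023} + 4850583\right) = \left(\left(473 + 421^{2} + 340 \cdot 421\right) + 1884204\right) \left(\frac{586028}{2249023} + 4850583\right) = \left(\left(473 + 177241 + 143140\right) + 1884204\right) \left(586028 \cdot \frac{1}{2249023} + 4850583\right) = \left(320854 + 1884204\right) \left(\frac{586028}{2249023} + 4850583\right) = 2205058 \cdot \frac{10909073316437}{2249023} = \frac{24055139388995938346}{2249023}$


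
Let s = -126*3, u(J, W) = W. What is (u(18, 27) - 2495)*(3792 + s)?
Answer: -8425752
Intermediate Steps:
s = -378
(u(18, 27) - 2495)*(3792 + s) = (27 - 2495)*(3792 - 378) = -2468*3414 = -8425752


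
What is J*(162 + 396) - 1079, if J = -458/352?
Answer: -158843/88 ≈ -1805.0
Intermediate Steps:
J = -229/176 (J = -458*1/352 = -229/176 ≈ -1.3011)
J*(162 + 396) - 1079 = -229*(162 + 396)/176 - 1079 = -229/176*558 - 1079 = -63891/88 - 1079 = -158843/88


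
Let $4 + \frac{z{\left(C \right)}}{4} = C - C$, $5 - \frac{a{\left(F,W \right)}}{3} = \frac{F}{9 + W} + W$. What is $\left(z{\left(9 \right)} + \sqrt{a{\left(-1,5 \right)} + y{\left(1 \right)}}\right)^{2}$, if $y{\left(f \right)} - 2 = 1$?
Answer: $\frac{3629}{14} - \frac{48 \sqrt{70}}{7} \approx 201.84$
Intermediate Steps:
$y{\left(f \right)} = 3$ ($y{\left(f \right)} = 2 + 1 = 3$)
$a{\left(F,W \right)} = 15 - 3 W - \frac{3 F}{9 + W}$ ($a{\left(F,W \right)} = 15 - 3 \left(\frac{F}{9 + W} + W\right) = 15 - 3 \left(W + \frac{F}{9 + W}\right) = 15 - \left(3 W + \frac{3 F}{9 + W}\right) = 15 - 3 W - \frac{3 F}{9 + W}$)
$z{\left(C \right)} = -16$ ($z{\left(C \right)} = -16 + 4 \left(C - C\right) = -16 + 4 \cdot 0 = -16 + 0 = -16$)
$\left(z{\left(9 \right)} + \sqrt{a{\left(-1,5 \right)} + y{\left(1 \right)}}\right)^{2} = \left(-16 + \sqrt{\frac{3 \left(45 - -1 - 5^{2} - 20\right)}{9 + 5} + 3}\right)^{2} = \left(-16 + \sqrt{\frac{3 \left(45 + 1 - 25 - 20\right)}{14} + 3}\right)^{2} = \left(-16 + \sqrt{3 \cdot \frac{1}{14} \left(45 + 1 - 25 - 20\right) + 3}\right)^{2} = \left(-16 + \sqrt{3 \cdot \frac{1}{14} \cdot 1 + 3}\right)^{2} = \left(-16 + \sqrt{\frac{3}{14} + 3}\right)^{2} = \left(-16 + \sqrt{\frac{45}{14}}\right)^{2} = \left(-16 + \frac{3 \sqrt{70}}{14}\right)^{2}$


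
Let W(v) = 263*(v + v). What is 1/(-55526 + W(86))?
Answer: -1/10290 ≈ -9.7182e-5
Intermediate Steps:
W(v) = 526*v (W(v) = 263*(2*v) = 526*v)
1/(-55526 + W(86)) = 1/(-55526 + 526*86) = 1/(-55526 + 45236) = 1/(-10290) = -1/10290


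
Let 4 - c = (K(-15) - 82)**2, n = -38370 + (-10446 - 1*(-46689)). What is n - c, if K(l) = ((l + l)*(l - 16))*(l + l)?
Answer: 782990193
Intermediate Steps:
K(l) = 4*l**2*(-16 + l) (K(l) = ((2*l)*(-16 + l))*(2*l) = (2*l*(-16 + l))*(2*l) = 4*l**2*(-16 + l))
n = -2127 (n = -38370 + (-10446 + 46689) = -38370 + 36243 = -2127)
c = -782992320 (c = 4 - (4*(-15)**2*(-16 - 15) - 82)**2 = 4 - (4*225*(-31) - 82)**2 = 4 - (-27900 - 82)**2 = 4 - 1*(-27982)**2 = 4 - 1*782992324 = 4 - 782992324 = -782992320)
n - c = -2127 - 1*(-782992320) = -2127 + 782992320 = 782990193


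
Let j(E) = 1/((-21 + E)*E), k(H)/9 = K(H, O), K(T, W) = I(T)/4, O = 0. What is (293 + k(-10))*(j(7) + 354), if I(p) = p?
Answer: 18767831/196 ≈ 95754.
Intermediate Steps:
K(T, W) = T/4
k(H) = 9*H/4 (k(H) = 9*(H/4) = 9*H/4)
j(E) = 1/(E*(-21 + E))
(293 + k(-10))*(j(7) + 354) = (293 + (9/4)*(-10))*(1/(7*(-21 + 7)) + 354) = (293 - 45/2)*((1/7)/(-14) + 354) = 541*((1/7)*(-1/14) + 354)/2 = 541*(-1/98 + 354)/2 = (541/2)*(34691/98) = 18767831/196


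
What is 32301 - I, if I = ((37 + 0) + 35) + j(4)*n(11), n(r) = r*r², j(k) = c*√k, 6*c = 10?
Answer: 83377/3 ≈ 27792.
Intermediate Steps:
c = 5/3 (c = (⅙)*10 = 5/3 ≈ 1.6667)
j(k) = 5*√k/3
n(r) = r³
I = 13526/3 (I = ((37 + 0) + 35) + (5*√4/3)*11³ = (37 + 35) + ((5/3)*2)*1331 = 72 + (10/3)*1331 = 72 + 13310/3 = 13526/3 ≈ 4508.7)
32301 - I = 32301 - 1*13526/3 = 32301 - 13526/3 = 83377/3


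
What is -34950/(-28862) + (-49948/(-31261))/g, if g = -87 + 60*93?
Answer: 3001469660263/2478043308063 ≈ 1.2112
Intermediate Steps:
g = 5493 (g = -87 + 5580 = 5493)
-34950/(-28862) + (-49948/(-31261))/g = -34950/(-28862) - 49948/(-31261)/5493 = -34950*(-1/28862) - 49948*(-1/31261)*(1/5493) = 17475/14431 + (49948/31261)*(1/5493) = 17475/14431 + 49948/171716673 = 3001469660263/2478043308063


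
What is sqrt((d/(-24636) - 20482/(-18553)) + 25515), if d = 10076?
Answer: 2*sqrt(83290622477618740593)/114267927 ≈ 159.74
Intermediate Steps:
sqrt((d/(-24636) - 20482/(-18553)) + 25515) = sqrt((10076/(-24636) - 20482/(-18553)) + 25515) = sqrt((10076*(-1/24636) - 20482*(-1/18553)) + 25515) = sqrt((-2519/6159 + 20482/18553) + 25515) = sqrt(79413631/114267927 + 25515) = sqrt(2915625571036/114267927) = 2*sqrt(83290622477618740593)/114267927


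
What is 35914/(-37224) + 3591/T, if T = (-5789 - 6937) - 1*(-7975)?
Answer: -152149399/88425612 ≈ -1.7206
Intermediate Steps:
T = -4751 (T = -12726 + 7975 = -4751)
35914/(-37224) + 3591/T = 35914/(-37224) + 3591/(-4751) = 35914*(-1/37224) + 3591*(-1/4751) = -17957/18612 - 3591/4751 = -152149399/88425612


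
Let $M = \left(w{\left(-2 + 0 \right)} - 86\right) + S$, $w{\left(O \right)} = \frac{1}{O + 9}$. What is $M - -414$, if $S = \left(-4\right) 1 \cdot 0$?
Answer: $\frac{2297}{7} \approx 328.14$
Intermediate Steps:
$w{\left(O \right)} = \frac{1}{9 + O}$
$S = 0$ ($S = \left(-4\right) 0 = 0$)
$M = - \frac{601}{7}$ ($M = \left(\frac{1}{9 + \left(-2 + 0\right)} - 86\right) + 0 = \left(\frac{1}{9 - 2} - 86\right) + 0 = \left(\frac{1}{7} - 86\right) + 0 = - \frac{601}{7} + 0 = - \frac{601}{7} \approx -85.857$)
$M - -414 = - \frac{601}{7} - -414 = - \frac{601}{7} + 414 = \frac{2297}{7}$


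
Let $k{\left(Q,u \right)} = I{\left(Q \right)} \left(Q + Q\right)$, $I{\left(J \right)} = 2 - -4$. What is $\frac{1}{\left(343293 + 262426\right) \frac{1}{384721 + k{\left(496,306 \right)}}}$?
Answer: $\frac{390673}{605719} \approx 0.64497$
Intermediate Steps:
$I{\left(J \right)} = 6$ ($I{\left(J \right)} = 2 + 4 = 6$)
$k{\left(Q,u \right)} = 12 Q$ ($k{\left(Q,u \right)} = 6 \left(Q + Q\right) = 6 \cdot 2 Q = 12 Q$)
$\frac{1}{\left(343293 + 262426\right) \frac{1}{384721 + k{\left(496,306 \right)}}} = \frac{1}{\left(343293 + 262426\right) \frac{1}{384721 + 12 \cdot 496}} = \frac{1}{605719 \frac{1}{384721 + 5952}} = \frac{1}{605719 \cdot \frac{1}{390673}} = \frac{1}{\frac{605719}{390673}} = \frac{390673}{605719}$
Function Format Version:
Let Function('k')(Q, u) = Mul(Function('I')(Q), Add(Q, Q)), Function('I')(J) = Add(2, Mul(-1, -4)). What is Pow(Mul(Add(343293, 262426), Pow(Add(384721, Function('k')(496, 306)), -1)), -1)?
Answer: Rational(390673, 605719) ≈ 0.64497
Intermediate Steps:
Function('I')(J) = 6 (Function('I')(J) = Add(2, 4) = 6)
Function('k')(Q, u) = Mul(12, Q) (Function('k')(Q, u) = Mul(6, Add(Q, Q)) = Mul(6, Mul(2, Q)) = Mul(12, Q))
Pow(Mul(Add(343293, 262426), Pow(Add(384721, Function('k')(496, 306)), -1)), -1) = Pow(Mul(Add(343293, 262426), Pow(Add(384721, Mul(12, 496)), -1)), -1) = Pow(Mul(605719, Pow(Add(384721, 5952), -1)), -1) = Pow(Mul(605719, Pow(390673, -1)), -1) = Pow(Mul(605719, Rational(1, 390673)), -1) = Pow(Rational(605719, 390673), -1) = Rational(390673, 605719)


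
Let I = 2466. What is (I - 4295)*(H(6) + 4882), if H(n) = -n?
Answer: -8918204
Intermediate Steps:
(I - 4295)*(H(6) + 4882) = (2466 - 4295)*(-1*6 + 4882) = -1829*(-6 + 4882) = -1829*4876 = -8918204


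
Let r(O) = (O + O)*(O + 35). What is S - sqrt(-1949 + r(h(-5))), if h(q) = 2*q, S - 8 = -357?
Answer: -349 - I*sqrt(2449) ≈ -349.0 - 49.487*I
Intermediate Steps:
S = -349 (S = 8 - 357 = -349)
r(O) = 2*O*(35 + O) (r(O) = (2*O)*(35 + O) = 2*O*(35 + O))
S - sqrt(-1949 + r(h(-5))) = -349 - sqrt(-1949 + 2*(2*(-5))*(35 + 2*(-5))) = -349 - sqrt(-1949 + 2*(-10)*(35 - 10)) = -349 - sqrt(-1949 + 2*(-10)*25) = -349 - sqrt(-1949 - 500) = -349 - sqrt(-2449) = -349 - I*sqrt(2449)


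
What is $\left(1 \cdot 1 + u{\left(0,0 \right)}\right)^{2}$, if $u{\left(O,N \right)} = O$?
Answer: $1$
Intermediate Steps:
$\left(1 \cdot 1 + u{\left(0,0 \right)}\right)^{2} = \left(1 \cdot 1 + 0\right)^{2} = \left(1 + 0\right)^{2} = 1^{2} = 1$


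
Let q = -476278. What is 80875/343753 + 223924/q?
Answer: -19227781761/81860995667 ≈ -0.23488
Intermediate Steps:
80875/343753 + 223924/q = 80875/343753 + 223924/(-476278) = 80875*(1/343753) + 223924*(-1/476278) = 80875/343753 - 111962/238139 = -19227781761/81860995667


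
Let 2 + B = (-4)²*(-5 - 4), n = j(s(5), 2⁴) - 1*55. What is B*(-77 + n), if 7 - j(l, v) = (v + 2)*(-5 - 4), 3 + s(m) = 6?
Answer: -5402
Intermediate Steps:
s(m) = 3 (s(m) = -3 + 6 = 3)
j(l, v) = 25 + 9*v (j(l, v) = 7 - (v + 2)*(-5 - 4) = 7 - (2 + v)*(-9) = 7 - (-18 - 9*v) = 7 + (18 + 9*v) = 25 + 9*v)
n = 114 (n = (25 + 9*2⁴) - 1*55 = (25 + 9*16) - 55 = (25 + 144) - 55 = 169 - 55 = 114)
B = -146 (B = -2 + (-4)²*(-5 - 4) = -2 + 16*(-9) = -2 - 144 = -146)
B*(-77 + n) = -146*(-77 + 114) = -146*37 = -5402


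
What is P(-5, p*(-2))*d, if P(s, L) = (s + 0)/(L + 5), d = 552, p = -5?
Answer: -184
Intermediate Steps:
P(s, L) = s/(5 + L)
P(-5, p*(-2))*d = -5/(5 - 5*(-2))*552 = -5/(5 + 10)*552 = -5/15*552 = -5*1/15*552 = -⅓*552 = -184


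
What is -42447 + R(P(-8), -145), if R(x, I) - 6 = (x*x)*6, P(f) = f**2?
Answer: -17865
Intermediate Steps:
R(x, I) = 6 + 6*x**2 (R(x, I) = 6 + (x*x)*6 = 6 + x**2*6 = 6 + 6*x**2)
-42447 + R(P(-8), -145) = -42447 + (6 + 6*((-8)**2)**2) = -42447 + (6 + 6*64**2) = -42447 + (6 + 6*4096) = -42447 + (6 + 24576) = -42447 + 24582 = -17865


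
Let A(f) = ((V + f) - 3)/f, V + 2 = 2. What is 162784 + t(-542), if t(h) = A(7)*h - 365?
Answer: 1134765/7 ≈ 1.6211e+5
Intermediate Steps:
V = 0 (V = -2 + 2 = 0)
A(f) = (-3 + f)/f (A(f) = ((0 + f) - 3)/f = (f - 3)/f = (-3 + f)/f)
t(h) = -365 + 4*h/7 (t(h) = ((-3 + 7)/7)*h - 365 = ((1/7)*4)*h - 365 = 4*h/7 - 365 = -365 + 4*h/7)
162784 + t(-542) = 162784 + (-365 + (4/7)*(-542)) = 162784 + (-365 - 2168/7) = 162784 - 4723/7 = 1134765/7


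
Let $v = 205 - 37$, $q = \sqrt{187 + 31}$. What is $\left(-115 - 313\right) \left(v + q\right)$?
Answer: $-71904 - 428 \sqrt{218} \approx -78223.0$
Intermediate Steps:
$q = \sqrt{218} \approx 14.765$
$v = 168$ ($v = 205 - 37 = 168$)
$\left(-115 - 313\right) \left(v + q\right) = \left(-115 - 313\right) \left(168 + \sqrt{218}\right) = - 428 \left(168 + \sqrt{218}\right) = -71904 - 428 \sqrt{218}$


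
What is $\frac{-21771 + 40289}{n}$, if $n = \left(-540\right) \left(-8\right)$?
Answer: $\frac{9259}{2160} \approx 4.2866$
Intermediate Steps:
$n = 4320$
$\frac{-21771 + 40289}{n} = \frac{-21771 + 40289}{4320} = 18518 \cdot \frac{1}{4320} = \frac{9259}{2160}$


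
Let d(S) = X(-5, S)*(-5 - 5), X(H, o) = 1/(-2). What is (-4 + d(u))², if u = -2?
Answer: 1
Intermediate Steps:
X(H, o) = -½
d(S) = 5 (d(S) = -(-5 - 5)/2 = -½*(-10) = 5)
(-4 + d(u))² = (-4 + 5)² = 1² = 1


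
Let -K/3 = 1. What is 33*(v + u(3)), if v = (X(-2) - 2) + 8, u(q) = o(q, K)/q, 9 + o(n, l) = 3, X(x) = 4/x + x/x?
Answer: 99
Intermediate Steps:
K = -3 (K = -3*1 = -3)
X(x) = 1 + 4/x (X(x) = 4/x + 1 = 1 + 4/x)
o(n, l) = -6 (o(n, l) = -9 + 3 = -6)
u(q) = -6/q
v = 5 (v = ((4 - 2)/(-2) - 2) + 8 = (-½*2 - 2) + 8 = (-1 - 2) + 8 = -3 + 8 = 5)
33*(v + u(3)) = 33*(5 - 6/3) = 33*(5 - 6*⅓) = 33*(5 - 2) = 33*3 = 99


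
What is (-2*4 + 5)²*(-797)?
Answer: -7173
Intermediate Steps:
(-2*4 + 5)²*(-797) = (-8 + 5)²*(-797) = (-3)²*(-797) = 9*(-797) = -7173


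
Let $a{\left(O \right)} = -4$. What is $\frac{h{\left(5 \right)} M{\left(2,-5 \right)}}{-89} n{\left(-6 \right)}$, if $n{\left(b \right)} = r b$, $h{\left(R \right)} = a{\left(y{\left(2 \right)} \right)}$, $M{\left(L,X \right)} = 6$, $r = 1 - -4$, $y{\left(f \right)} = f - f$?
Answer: $- \frac{720}{89} \approx -8.0899$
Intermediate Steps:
$y{\left(f \right)} = 0$
$r = 5$ ($r = 1 + 4 = 5$)
$h{\left(R \right)} = -4$
$n{\left(b \right)} = 5 b$
$\frac{h{\left(5 \right)} M{\left(2,-5 \right)}}{-89} n{\left(-6 \right)} = \frac{\left(-4\right) 6}{-89} \cdot 5 \left(-6\right) = \left(-24\right) \left(- \frac{1}{89}\right) \left(-30\right) = \frac{24}{89} \left(-30\right) = - \frac{720}{89}$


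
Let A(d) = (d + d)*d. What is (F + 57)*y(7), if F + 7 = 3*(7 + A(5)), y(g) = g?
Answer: 1547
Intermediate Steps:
A(d) = 2*d² (A(d) = (2*d)*d = 2*d²)
F = 164 (F = -7 + 3*(7 + 2*5²) = -7 + 3*(7 + 2*25) = -7 + 3*(7 + 50) = -7 + 3*57 = -7 + 171 = 164)
(F + 57)*y(7) = (164 + 57)*7 = 221*7 = 1547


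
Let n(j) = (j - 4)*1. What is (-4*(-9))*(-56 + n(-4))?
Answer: -2304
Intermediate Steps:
n(j) = -4 + j (n(j) = (-4 + j)*1 = -4 + j)
(-4*(-9))*(-56 + n(-4)) = (-4*(-9))*(-56 + (-4 - 4)) = 36*(-56 - 8) = 36*(-64) = -2304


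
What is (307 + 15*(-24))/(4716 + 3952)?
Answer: -53/8668 ≈ -0.0061144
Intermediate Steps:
(307 + 15*(-24))/(4716 + 3952) = (307 - 360)/8668 = -53*1/8668 = -53/8668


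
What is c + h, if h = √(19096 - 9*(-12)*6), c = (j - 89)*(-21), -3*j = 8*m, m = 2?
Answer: 1981 + 4*√1234 ≈ 2121.5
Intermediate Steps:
j = -16/3 (j = -8*2/3 = -⅓*16 = -16/3 ≈ -5.3333)
c = 1981 (c = (-16/3 - 89)*(-21) = -283/3*(-21) = 1981)
h = 4*√1234 (h = √(19096 + 108*6) = √(19096 + 648) = √19744 = 4*√1234 ≈ 140.51)
c + h = 1981 + 4*√1234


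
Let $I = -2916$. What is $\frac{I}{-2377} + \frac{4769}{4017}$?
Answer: $\frac{23049485}{9548409} \approx 2.414$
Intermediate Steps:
$\frac{I}{-2377} + \frac{4769}{4017} = - \frac{2916}{-2377} + \frac{4769}{4017} = \left(-2916\right) \left(- \frac{1}{2377}\right) + 4769 \cdot \frac{1}{4017} = \frac{2916}{2377} + \frac{4769}{4017} = \frac{23049485}{9548409}$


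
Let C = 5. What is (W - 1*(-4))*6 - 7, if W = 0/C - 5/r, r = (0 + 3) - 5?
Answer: 32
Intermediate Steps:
r = -2 (r = 3 - 5 = -2)
W = 5/2 (W = 0/5 - 5/(-2) = 0*(1/5) - 5*(-1/2) = 0 + 5/2 = 5/2 ≈ 2.5000)
(W - 1*(-4))*6 - 7 = (5/2 - 1*(-4))*6 - 7 = (5/2 + 4)*6 - 7 = (13/2)*6 - 7 = 39 - 7 = 32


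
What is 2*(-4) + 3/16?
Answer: -125/16 ≈ -7.8125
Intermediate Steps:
2*(-4) + 3/16 = -8 + 3*(1/16) = -8 + 3/16 = -125/16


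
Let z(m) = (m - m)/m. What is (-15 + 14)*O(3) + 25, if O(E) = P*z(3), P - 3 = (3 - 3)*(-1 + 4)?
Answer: 25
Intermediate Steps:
z(m) = 0 (z(m) = 0/m = 0)
P = 3 (P = 3 + (3 - 3)*(-1 + 4) = 3 + 0*3 = 3 + 0 = 3)
O(E) = 0 (O(E) = 3*0 = 0)
(-15 + 14)*O(3) + 25 = (-15 + 14)*0 + 25 = -1*0 + 25 = 0 + 25 = 25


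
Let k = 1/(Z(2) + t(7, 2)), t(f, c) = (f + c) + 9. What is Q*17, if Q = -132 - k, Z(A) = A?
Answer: -44897/20 ≈ -2244.9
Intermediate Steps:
t(f, c) = 9 + c + f (t(f, c) = (c + f) + 9 = 9 + c + f)
k = 1/20 (k = 1/(2 + (9 + 2 + 7)) = 1/(2 + 18) = 1/20 ≈ 0.050000)
Q = -2641/20 (Q = -132 - 1*1/20 = -132 - 1/20 = -2641/20 ≈ -132.05)
Q*17 = -2641/20*17 = -44897/20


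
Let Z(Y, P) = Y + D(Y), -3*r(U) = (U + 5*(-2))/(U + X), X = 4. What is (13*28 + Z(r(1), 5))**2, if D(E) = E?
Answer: 3334276/25 ≈ 1.3337e+5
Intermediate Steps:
r(U) = -(-10 + U)/(3*(4 + U)) (r(U) = -(U + 5*(-2))/(3*(U + 4)) = -(U - 10)/(3*(4 + U)) = -(-10 + U)/(3*(4 + U)))
Z(Y, P) = 2*Y (Z(Y, P) = Y + Y = 2*Y)
(13*28 + Z(r(1), 5))**2 = (13*28 + 2*((10 - 1*1)/(3*(4 + 1))))**2 = (364 + 2*((1/3)*(10 - 1)/5))**2 = (364 + 2*((1/3)*(1/5)*9))**2 = (364 + 2*(3/5))**2 = (364 + 6/5)**2 = (1826/5)**2 = 3334276/25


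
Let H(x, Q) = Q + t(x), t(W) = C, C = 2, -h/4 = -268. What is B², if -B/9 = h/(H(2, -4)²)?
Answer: 5817744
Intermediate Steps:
h = 1072 (h = -4*(-268) = 1072)
t(W) = 2
H(x, Q) = 2 + Q (H(x, Q) = Q + 2 = 2 + Q)
B = -2412 (B = -9648/((2 - 4)²) = -9648/((-2)²) = -9648/4 = -9*268 = -2412)
B² = (-2412)² = 5817744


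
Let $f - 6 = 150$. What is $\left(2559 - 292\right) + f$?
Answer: $2423$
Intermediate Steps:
$f = 156$ ($f = 6 + 150 = 156$)
$\left(2559 - 292\right) + f = \left(2559 - 292\right) + 156 = 2267 + 156 = 2423$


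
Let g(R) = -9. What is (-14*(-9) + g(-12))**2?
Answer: 13689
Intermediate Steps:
(-14*(-9) + g(-12))**2 = (-14*(-9) - 9)**2 = (126 - 9)**2 = 117**2 = 13689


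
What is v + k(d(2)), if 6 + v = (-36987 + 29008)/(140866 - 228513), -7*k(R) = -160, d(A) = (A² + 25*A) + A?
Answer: 1485457/87647 ≈ 16.948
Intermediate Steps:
d(A) = A² + 26*A
k(R) = 160/7 (k(R) = -⅐*(-160) = 160/7)
v = -517903/87647 (v = -6 + (-36987 + 29008)/(140866 - 228513) = -6 - 7979/(-87647) = -6 - 7979*(-1/87647) = -6 + 7979/87647 = -517903/87647 ≈ -5.9090)
v + k(d(2)) = -517903/87647 + 160/7 = 1485457/87647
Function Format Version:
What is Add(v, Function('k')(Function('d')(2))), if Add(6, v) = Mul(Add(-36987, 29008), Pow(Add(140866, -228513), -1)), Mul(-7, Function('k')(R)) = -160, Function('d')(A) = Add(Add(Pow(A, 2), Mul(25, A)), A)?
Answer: Rational(1485457, 87647) ≈ 16.948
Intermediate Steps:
Function('d')(A) = Add(Pow(A, 2), Mul(26, A))
Function('k')(R) = Rational(160, 7) (Function('k')(R) = Mul(Rational(-1, 7), -160) = Rational(160, 7))
v = Rational(-517903, 87647) (v = Add(-6, Mul(Add(-36987, 29008), Pow(Add(140866, -228513), -1))) = Add(-6, Mul(-7979, Pow(-87647, -1))) = Add(-6, Mul(-7979, Rational(-1, 87647))) = Add(-6, Rational(7979, 87647)) = Rational(-517903, 87647) ≈ -5.9090)
Add(v, Function('k')(Function('d')(2))) = Add(Rational(-517903, 87647), Rational(160, 7)) = Rational(1485457, 87647)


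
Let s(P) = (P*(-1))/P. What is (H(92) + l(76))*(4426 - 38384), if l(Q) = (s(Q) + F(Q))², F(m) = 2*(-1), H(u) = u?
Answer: -3429758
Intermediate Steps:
s(P) = -1 (s(P) = (-P)/P = -1)
F(m) = -2
l(Q) = 9 (l(Q) = (-1 - 2)² = (-3)² = 9)
(H(92) + l(76))*(4426 - 38384) = (92 + 9)*(4426 - 38384) = 101*(-33958) = -3429758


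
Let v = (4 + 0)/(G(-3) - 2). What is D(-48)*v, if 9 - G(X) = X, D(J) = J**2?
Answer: 4608/5 ≈ 921.60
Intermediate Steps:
G(X) = 9 - X
v = 2/5 (v = (4 + 0)/((9 - 1*(-3)) - 2) = 4/((9 + 3) - 2) = 4/(12 - 2) = 4/10 = 4*(1/10) = 2/5 ≈ 0.40000)
D(-48)*v = (-48)**2*(2/5) = 2304*(2/5) = 4608/5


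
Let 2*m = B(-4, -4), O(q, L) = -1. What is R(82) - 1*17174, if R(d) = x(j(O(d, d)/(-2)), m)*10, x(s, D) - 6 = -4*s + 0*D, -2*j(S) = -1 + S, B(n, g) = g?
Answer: -17124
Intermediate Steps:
j(S) = ½ - S/2 (j(S) = -(-1 + S)/2 = ½ - S/2)
m = -2 (m = (½)*(-4) = -2)
x(s, D) = 6 - 4*s (x(s, D) = 6 + (-4*s + 0*D) = 6 + (-4*s + 0) = 6 - 4*s)
R(d) = 50 (R(d) = (6 - 4*(½ - (-1)/(2*(-2))))*10 = (6 - 4*(½ - (-1)*(-1)/(2*2)))*10 = (6 - 4*(½ - ½*½))*10 = (6 - 4*(½ - ¼))*10 = (6 - 4*¼)*10 = (6 - 1)*10 = 5*10 = 50)
R(82) - 1*17174 = 50 - 1*17174 = 50 - 17174 = -17124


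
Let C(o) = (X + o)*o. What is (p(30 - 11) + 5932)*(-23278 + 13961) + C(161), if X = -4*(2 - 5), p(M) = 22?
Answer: -55445565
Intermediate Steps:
X = 12 (X = -4*(-3) = 12)
C(o) = o*(12 + o) (C(o) = (12 + o)*o = o*(12 + o))
(p(30 - 11) + 5932)*(-23278 + 13961) + C(161) = (22 + 5932)*(-23278 + 13961) + 161*(12 + 161) = 5954*(-9317) + 161*173 = -55473418 + 27853 = -55445565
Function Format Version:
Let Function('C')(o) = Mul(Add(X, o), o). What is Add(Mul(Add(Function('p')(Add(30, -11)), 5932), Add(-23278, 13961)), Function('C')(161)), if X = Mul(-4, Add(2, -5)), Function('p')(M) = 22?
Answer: -55445565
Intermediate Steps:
X = 12 (X = Mul(-4, -3) = 12)
Function('C')(o) = Mul(o, Add(12, o)) (Function('C')(o) = Mul(Add(12, o), o) = Mul(o, Add(12, o)))
Add(Mul(Add(Function('p')(Add(30, -11)), 5932), Add(-23278, 13961)), Function('C')(161)) = Add(Mul(Add(22, 5932), Add(-23278, 13961)), Mul(161, Add(12, 161))) = Add(Mul(5954, -9317), Mul(161, 173)) = Add(-55473418, 27853) = -55445565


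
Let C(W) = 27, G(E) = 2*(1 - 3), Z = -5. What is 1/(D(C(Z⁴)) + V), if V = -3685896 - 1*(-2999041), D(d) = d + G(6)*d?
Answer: -1/686936 ≈ -1.4557e-6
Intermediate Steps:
G(E) = -4 (G(E) = 2*(-2) = -4)
D(d) = -3*d (D(d) = d - 4*d = -3*d)
V = -686855 (V = -3685896 + 2999041 = -686855)
1/(D(C(Z⁴)) + V) = 1/(-3*27 - 686855) = 1/(-81 - 686855) = 1/(-686936) = -1/686936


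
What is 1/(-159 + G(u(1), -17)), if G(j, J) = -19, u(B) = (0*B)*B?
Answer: -1/178 ≈ -0.0056180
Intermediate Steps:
u(B) = 0 (u(B) = 0*B = 0)
1/(-159 + G(u(1), -17)) = 1/(-159 - 19) = 1/(-178) = -1/178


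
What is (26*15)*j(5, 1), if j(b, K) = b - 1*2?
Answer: 1170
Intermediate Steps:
j(b, K) = -2 + b (j(b, K) = b - 2 = -2 + b)
(26*15)*j(5, 1) = (26*15)*(-2 + 5) = 390*3 = 1170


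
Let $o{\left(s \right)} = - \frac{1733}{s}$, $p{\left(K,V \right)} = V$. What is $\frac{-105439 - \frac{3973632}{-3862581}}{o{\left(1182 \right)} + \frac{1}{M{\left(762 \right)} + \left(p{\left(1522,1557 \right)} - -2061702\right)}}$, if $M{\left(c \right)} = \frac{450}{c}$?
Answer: $\frac{7007727501501780446064}{97445347205161435} \approx 71915.0$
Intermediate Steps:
$\frac{-105439 - \frac{3973632}{-3862581}}{o{\left(1182 \right)} + \frac{1}{M{\left(762 \right)} + \left(p{\left(1522,1557 \right)} - -2061702\right)}} = \frac{-105439 - \frac{3973632}{-3862581}}{- \frac{1733}{1182} + \frac{1}{\frac{450}{762} + \left(1557 - -2061702\right)}} = \frac{-105439 - - \frac{1324544}{1287527}}{\left(-1733\right) \frac{1}{1182} + \frac{1}{450 \cdot \frac{1}{762} + \left(1557 + 2061702\right)}} = \frac{-105439 + \frac{1324544}{1287527}}{- \frac{1733}{1182} + \frac{1}{\frac{75}{127} + 2063259}} = - \frac{135754234809}{1287527 \left(- \frac{1733}{1182} + \frac{1}{\frac{262033968}{127}}\right)} = - \frac{135754234809}{1287527 \left(- \frac{1733}{1182} + \frac{127}{262033968}\right)} = - \frac{135754234809}{1287527 \left(- \frac{75684119405}{51620691696}\right)} = \left(- \frac{135754234809}{1287527}\right) \left(- \frac{51620691696}{75684119405}\right) = \frac{7007727501501780446064}{97445347205161435}$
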